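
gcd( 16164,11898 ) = 18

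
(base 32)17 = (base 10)39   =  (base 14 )2b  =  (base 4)213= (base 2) 100111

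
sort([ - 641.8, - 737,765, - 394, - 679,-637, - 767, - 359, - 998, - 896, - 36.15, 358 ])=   [ - 998, - 896, - 767, - 737, - 679, - 641.8, - 637,- 394, - 359, - 36.15 , 358, 765 ] 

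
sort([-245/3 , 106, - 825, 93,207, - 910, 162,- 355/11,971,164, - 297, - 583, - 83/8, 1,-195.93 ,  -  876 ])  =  [ - 910, - 876, - 825, - 583, - 297, - 195.93, -245/3,  -  355/11, - 83/8, 1, 93, 106, 162, 164,207,971]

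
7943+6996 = 14939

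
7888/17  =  464 =464.00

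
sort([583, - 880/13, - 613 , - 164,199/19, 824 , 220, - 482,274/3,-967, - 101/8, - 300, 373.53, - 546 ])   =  [ - 967,-613, - 546, - 482, - 300, - 164, - 880/13, - 101/8, 199/19,274/3, 220, 373.53, 583, 824]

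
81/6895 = 81/6895 = 0.01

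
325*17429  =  5664425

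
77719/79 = 983 + 62/79= 983.78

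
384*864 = 331776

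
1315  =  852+463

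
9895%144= 103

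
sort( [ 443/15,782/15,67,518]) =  [443/15, 782/15, 67  ,  518 ] 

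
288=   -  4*( - 72)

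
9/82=9/82 = 0.11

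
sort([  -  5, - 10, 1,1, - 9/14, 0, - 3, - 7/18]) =[ - 10,  -  5,- 3, - 9/14,-7/18, 0,1, 1]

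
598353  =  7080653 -6482300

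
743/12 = 743/12 = 61.92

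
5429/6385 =5429/6385 = 0.85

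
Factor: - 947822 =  - 2^1*473911^1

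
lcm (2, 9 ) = 18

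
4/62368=1/15592 = 0.00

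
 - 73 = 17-90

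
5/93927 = 5/93927  =  0.00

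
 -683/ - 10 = 68+3/10=68.30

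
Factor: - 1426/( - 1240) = 23/20 = 2^( - 2) * 5^( - 1)*23^1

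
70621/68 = 70621/68 = 1038.54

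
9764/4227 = 2 + 1310/4227  =  2.31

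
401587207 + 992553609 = 1394140816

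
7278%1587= 930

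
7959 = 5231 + 2728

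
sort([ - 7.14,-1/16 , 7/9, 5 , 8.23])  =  [ - 7.14, - 1/16,  7/9, 5, 8.23]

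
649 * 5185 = 3365065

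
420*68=28560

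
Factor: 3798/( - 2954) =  -9/7 = - 3^2  *7^(-1) 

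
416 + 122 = 538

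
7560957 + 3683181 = 11244138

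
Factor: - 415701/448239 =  - 3^1*13^1*17^( - 1)*19^1  *47^( - 1) = -  741/799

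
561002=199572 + 361430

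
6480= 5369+1111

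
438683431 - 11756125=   426927306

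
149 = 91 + 58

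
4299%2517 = 1782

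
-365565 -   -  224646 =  - 140919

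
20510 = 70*293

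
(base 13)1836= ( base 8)7012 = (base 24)65I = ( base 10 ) 3594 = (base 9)4833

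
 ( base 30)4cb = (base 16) F83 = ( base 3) 12110002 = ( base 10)3971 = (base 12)236B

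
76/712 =19/178 = 0.11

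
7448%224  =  56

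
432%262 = 170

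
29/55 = 29/55 = 0.53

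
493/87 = 5  +  2/3 = 5.67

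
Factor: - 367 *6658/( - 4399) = 2^1*53^( - 1)*83^(-1 )*367^1*3329^1 = 2443486/4399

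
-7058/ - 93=7058/93 = 75.89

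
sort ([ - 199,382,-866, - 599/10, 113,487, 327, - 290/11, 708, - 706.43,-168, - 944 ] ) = [ - 944,- 866, - 706.43, - 199, - 168, - 599/10, - 290/11, 113,327,382, 487 , 708 ]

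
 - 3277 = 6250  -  9527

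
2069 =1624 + 445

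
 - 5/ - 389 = 5/389  =  0.01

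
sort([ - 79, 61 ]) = [ - 79,61] 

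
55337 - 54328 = 1009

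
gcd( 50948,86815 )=1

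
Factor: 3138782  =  2^1*1569391^1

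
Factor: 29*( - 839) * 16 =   -  2^4*29^1 * 839^1 = - 389296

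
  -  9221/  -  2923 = 3 + 452/2923 =3.15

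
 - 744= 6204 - 6948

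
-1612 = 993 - 2605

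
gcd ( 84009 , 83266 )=1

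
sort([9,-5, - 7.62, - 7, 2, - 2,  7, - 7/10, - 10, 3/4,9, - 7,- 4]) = [ - 10, - 7.62,- 7 , - 7, - 5, - 4, - 2, -7/10, 3/4, 2, 7,9,9]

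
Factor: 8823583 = 73^1*120871^1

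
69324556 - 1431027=67893529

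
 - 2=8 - 10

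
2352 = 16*147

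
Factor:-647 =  - 647^1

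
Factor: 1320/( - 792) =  - 5/3 = - 3^( -1)*5^1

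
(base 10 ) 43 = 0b101011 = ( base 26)1h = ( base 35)18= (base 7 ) 61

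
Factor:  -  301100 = -2^2*5^2*3011^1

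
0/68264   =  0=   0.00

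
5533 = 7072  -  1539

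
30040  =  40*751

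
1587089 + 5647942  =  7235031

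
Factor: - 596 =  - 2^2*149^1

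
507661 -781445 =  - 273784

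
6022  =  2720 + 3302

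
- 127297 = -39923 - 87374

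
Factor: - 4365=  - 3^2 * 5^1*97^1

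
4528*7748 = 35082944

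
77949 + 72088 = 150037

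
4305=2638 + 1667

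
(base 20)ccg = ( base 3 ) 20221021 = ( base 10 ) 5056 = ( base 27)6P7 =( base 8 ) 11700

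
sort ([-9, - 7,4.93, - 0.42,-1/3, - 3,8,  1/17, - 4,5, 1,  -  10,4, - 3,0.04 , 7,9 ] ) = [ - 10, - 9,-7, - 4 , - 3, - 3 ,  -  0.42, - 1/3 , 0.04 , 1/17,1 , 4,4.93 , 5, 7,8,9]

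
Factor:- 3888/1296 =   -  3^1 = - 3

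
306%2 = 0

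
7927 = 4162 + 3765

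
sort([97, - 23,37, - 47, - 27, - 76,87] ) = [-76, - 47, - 27, - 23,37,87,97]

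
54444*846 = 46059624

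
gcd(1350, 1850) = 50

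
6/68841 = 2/22947 = 0.00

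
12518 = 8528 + 3990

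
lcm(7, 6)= 42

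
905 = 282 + 623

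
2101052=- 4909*( - 428)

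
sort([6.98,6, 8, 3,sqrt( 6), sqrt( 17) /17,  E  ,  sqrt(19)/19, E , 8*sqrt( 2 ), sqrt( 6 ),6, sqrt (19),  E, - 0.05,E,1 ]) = [ - 0.05,sqrt(19) /19,sqrt(17)/17,1,sqrt( 6), sqrt( 6),E,E,E,  E,3, sqrt ( 19), 6 , 6,6.98, 8,8*sqrt( 2 ) ] 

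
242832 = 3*80944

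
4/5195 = 4/5195 = 0.00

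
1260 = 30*42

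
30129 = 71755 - 41626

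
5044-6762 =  - 1718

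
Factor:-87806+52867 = - 34939^1 = - 34939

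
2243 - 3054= - 811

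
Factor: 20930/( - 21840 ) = -2^(- 3) * 3^ ( - 1)*23^1=-23/24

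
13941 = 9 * 1549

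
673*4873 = 3279529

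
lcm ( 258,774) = 774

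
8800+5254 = 14054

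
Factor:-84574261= - 83^1 * 1018967^1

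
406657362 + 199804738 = 606462100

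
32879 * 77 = 2531683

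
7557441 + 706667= 8264108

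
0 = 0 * 1608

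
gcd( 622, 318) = 2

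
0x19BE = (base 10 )6590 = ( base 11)4a51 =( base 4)1212332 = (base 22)DDC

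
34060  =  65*524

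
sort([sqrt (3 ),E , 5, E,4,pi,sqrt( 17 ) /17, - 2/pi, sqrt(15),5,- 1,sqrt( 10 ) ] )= [ - 1, -2/pi,  sqrt( 17)/17,sqrt( 3),E, E,pi,sqrt( 10), sqrt( 15) , 4,5, 5] 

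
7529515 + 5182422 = 12711937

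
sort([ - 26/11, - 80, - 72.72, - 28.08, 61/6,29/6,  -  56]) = [ - 80, - 72.72,  -  56,-28.08,-26/11,29/6, 61/6 ] 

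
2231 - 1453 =778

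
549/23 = 549/23 = 23.87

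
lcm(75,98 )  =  7350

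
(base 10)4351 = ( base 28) 5fb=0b1000011111111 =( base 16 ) 10ff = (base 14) 182b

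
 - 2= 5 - 7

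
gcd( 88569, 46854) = 9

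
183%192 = 183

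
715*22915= 16384225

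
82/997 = 82/997= 0.08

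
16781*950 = 15941950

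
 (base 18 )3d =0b1000011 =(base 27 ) 2d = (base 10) 67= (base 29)29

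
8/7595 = 8/7595 = 0.00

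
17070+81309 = 98379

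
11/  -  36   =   - 11/36=- 0.31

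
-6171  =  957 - 7128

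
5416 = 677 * 8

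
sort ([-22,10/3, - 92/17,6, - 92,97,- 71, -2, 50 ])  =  [ - 92,  -  71, - 22, - 92/17, - 2,10/3,6,50,97]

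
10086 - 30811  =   -20725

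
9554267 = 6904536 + 2649731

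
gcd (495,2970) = 495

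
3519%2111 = 1408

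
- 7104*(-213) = 1513152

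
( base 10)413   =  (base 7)1130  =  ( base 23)hm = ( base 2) 110011101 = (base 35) bs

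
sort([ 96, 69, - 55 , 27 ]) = [ - 55, 27, 69, 96 ] 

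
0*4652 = 0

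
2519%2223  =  296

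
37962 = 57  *666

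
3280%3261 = 19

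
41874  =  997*42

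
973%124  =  105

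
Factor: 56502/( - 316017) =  - 2^1 * 13^( - 1 )*37^(  -  1 ) * 43^1 = - 86/481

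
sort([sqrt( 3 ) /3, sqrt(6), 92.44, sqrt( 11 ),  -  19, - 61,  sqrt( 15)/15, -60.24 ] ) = [-61, -60.24, - 19, sqrt( 15 )/15,  sqrt( 3) /3, sqrt( 6), sqrt( 11), 92.44] 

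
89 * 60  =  5340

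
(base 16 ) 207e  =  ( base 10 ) 8318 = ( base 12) 4992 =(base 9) 12362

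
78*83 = 6474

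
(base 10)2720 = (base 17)970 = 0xaa0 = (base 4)222200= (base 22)5DE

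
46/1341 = 46/1341 = 0.03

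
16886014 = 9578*1763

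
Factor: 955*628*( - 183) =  -109752420  =  -2^2*3^1 *5^1 * 61^1*157^1*191^1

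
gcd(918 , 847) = 1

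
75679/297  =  75679/297 = 254.81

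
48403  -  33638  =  14765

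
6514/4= 1628+1/2= 1628.50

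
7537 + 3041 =10578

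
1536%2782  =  1536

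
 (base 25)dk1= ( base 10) 8626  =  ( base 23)g71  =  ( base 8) 20662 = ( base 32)8di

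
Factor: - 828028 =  - 2^2*137^1  *  1511^1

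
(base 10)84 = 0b1010100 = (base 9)103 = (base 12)70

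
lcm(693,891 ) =6237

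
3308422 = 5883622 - 2575200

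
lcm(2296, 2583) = 20664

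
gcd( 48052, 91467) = 1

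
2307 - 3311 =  - 1004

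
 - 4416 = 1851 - 6267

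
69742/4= 17435 + 1/2 = 17435.50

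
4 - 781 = - 777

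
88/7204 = 22/1801= 0.01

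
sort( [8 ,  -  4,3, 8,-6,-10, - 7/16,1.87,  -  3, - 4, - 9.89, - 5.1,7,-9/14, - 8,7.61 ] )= [ - 10,- 9.89 , - 8  , -6,-5.1, - 4, - 4, - 3, - 9/14, - 7/16,1.87,3,  7,7.61,8,8 ]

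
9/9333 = 1/1037 = 0.00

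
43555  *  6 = 261330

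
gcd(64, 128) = 64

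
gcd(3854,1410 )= 94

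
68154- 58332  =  9822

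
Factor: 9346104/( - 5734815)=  - 3115368/1911605 =- 2^3 * 3^3 * 5^ ( - 1 ) * 37^( - 1)*10333^ (-1)*14423^1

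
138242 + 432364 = 570606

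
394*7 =2758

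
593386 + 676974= 1270360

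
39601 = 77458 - 37857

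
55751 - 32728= 23023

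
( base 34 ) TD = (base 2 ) 1111100111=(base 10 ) 999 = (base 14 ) 515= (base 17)37D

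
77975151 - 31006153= 46968998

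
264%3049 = 264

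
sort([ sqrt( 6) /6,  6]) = [ sqrt( 6)/6,  6 ] 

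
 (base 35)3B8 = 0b111111100100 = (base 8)7744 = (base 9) 5520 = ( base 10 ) 4068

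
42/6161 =42/6161 = 0.01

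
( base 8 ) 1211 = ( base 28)n5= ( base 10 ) 649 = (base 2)1010001001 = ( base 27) O1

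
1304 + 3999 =5303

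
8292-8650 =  - 358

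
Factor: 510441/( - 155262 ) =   -  743/226 = -2^( - 1 )  *113^( - 1)*743^1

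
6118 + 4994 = 11112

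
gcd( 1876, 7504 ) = 1876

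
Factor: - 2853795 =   -  3^1*5^1*7^1*27179^1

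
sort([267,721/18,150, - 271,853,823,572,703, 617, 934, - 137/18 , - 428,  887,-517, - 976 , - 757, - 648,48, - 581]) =[ - 976, - 757, - 648 , - 581, - 517, - 428,- 271, - 137/18,721/18,  48, 150,267,  572,617, 703 , 823,  853,887,934 ] 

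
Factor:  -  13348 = -2^2*47^1*71^1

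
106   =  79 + 27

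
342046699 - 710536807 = - 368490108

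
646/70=9 + 8/35 = 9.23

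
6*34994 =209964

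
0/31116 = 0 = 0.00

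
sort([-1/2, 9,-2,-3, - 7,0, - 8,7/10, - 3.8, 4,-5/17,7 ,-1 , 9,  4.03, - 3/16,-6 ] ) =[ - 8,-7,-6,-3.8,-3,-2 ,-1, - 1/2 , - 5/17 , - 3/16,0,7/10, 4 , 4.03,7,9,9 ] 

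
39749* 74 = 2941426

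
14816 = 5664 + 9152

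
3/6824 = 3/6824 = 0.00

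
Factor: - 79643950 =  - 2^1*5^2*1592879^1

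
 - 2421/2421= - 1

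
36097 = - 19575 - -55672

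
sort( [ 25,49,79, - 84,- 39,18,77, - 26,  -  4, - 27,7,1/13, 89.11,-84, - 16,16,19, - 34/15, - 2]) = [ - 84,  -  84, - 39, - 27,-26,  -  16, - 4, - 34/15, - 2,1/13, 7,  16,18, 19,  25,49,77, 79,89.11 ]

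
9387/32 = 9387/32  =  293.34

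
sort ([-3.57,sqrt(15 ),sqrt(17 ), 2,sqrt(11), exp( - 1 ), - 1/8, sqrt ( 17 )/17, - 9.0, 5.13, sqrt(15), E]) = [-9.0, - 3.57, - 1/8,sqrt(17 )/17, exp (-1 ),  2, E,sqrt( 11 ) , sqrt(15 ) , sqrt(15 ), sqrt(17),  5.13]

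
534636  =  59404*9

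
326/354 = 163/177 = 0.92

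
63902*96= 6134592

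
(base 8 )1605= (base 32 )s5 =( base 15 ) 401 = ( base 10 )901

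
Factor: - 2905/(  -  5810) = 1/2= 2^( - 1 ) 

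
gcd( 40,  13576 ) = 8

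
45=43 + 2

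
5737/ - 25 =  - 230 + 13/25 = - 229.48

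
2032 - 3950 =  - 1918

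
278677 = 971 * 287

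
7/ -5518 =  -7/5518 = - 0.00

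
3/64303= 3/64303 = 0.00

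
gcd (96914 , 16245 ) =1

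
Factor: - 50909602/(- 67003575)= 2^1*3^( - 1)*5^(-2)*89^1*286009^1*893381^(-1) 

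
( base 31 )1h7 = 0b10111010111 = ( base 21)384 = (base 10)1495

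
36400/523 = 36400/523=69.60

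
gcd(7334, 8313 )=1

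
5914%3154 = 2760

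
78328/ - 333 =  - 78328/333 = - 235.22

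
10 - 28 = -18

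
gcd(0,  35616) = 35616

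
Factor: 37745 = 5^1 * 7549^1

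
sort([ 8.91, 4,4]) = [ 4,4 , 8.91]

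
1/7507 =1/7507=0.00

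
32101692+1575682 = 33677374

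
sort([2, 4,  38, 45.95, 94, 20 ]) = [2,  4, 20,38, 45.95, 94 ]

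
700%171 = 16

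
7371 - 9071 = - 1700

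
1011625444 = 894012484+117612960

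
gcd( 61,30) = 1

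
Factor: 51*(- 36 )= - 2^2*3^3 * 17^1 = -1836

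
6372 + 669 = 7041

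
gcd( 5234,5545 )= 1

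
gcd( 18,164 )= 2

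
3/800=3/800 = 0.00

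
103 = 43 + 60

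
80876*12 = 970512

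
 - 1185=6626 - 7811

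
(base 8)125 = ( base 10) 85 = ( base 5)320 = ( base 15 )5A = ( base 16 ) 55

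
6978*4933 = 34422474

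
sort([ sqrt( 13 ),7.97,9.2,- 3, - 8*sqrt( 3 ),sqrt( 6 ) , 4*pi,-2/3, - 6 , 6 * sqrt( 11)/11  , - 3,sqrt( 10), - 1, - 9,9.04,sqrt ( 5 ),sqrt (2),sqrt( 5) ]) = [ - 8*sqrt(3 ), - 9  , -6, - 3, - 3,  -  1, - 2/3,sqrt(2),6*sqrt(11 )/11 , sqrt( 5), sqrt(5), sqrt( 6),sqrt( 10),  sqrt( 13 ),  7.97 , 9.04,9.2, 4*pi ] 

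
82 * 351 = 28782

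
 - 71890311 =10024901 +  - 81915212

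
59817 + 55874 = 115691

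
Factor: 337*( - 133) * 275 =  - 12325775 = - 5^2*7^1*11^1*19^1 * 337^1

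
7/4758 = 7/4758 = 0.00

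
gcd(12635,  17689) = 2527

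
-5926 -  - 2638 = - 3288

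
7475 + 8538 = 16013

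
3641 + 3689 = 7330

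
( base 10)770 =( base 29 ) QG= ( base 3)1001112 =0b1100000010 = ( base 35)M0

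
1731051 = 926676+804375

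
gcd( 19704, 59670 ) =6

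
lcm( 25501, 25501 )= 25501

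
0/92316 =0 =0.00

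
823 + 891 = 1714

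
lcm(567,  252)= 2268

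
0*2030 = 0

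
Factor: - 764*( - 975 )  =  2^2*3^1*5^2*13^1*191^1 = 744900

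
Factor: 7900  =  2^2*5^2*79^1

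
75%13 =10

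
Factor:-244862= - 2^1*191^1*641^1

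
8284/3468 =2071/867 = 2.39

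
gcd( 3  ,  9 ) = 3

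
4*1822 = 7288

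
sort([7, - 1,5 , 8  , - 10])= [ - 10, - 1,5,7, 8] 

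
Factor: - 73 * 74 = -5402 = - 2^1 * 37^1*73^1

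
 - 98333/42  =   - 98333/42 = - 2341.26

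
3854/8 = 1927/4 = 481.75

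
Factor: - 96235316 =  - 2^2*67^1*73^1*4919^1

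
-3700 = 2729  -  6429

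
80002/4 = 40001/2 = 20000.50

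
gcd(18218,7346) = 2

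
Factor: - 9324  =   - 2^2*3^2*7^1 * 37^1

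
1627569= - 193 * (- 8433)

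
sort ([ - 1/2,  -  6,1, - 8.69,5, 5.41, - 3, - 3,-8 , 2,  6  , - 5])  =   [-8.69, - 8,- 6,-5, - 3, - 3 ,  -  1/2, 1, 2,5,  5.41, 6 ] 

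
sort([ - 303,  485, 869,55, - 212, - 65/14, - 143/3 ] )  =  [ - 303, - 212, - 143/3, - 65/14,55, 485 , 869]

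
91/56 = 1+5/8 = 1.62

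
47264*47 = 2221408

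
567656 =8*70957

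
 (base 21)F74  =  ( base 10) 6766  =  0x1A6E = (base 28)8HI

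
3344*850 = 2842400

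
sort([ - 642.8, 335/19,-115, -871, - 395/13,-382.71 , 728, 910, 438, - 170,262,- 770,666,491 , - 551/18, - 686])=[ - 871 , - 770, - 686, - 642.8, - 382.71, - 170,-115, - 551/18, - 395/13, 335/19,262,438,491, 666,728,910 ]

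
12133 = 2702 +9431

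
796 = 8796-8000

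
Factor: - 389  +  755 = 2^1 *3^1 * 61^1  =  366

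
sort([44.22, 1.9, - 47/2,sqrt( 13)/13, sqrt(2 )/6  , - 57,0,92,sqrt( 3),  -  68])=[ -68, - 57,-47/2 , 0,sqrt(2) /6,sqrt (13)/13,sqrt( 3), 1.9,44.22, 92]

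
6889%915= 484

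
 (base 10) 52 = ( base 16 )34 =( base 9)57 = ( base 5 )202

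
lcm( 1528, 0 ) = 0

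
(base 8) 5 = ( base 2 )101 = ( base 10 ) 5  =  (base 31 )5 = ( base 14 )5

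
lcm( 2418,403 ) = 2418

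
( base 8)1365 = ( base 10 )757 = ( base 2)1011110101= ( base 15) 357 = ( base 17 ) 2A9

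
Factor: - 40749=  - 3^1*17^2*47^1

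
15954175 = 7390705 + 8563470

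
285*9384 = 2674440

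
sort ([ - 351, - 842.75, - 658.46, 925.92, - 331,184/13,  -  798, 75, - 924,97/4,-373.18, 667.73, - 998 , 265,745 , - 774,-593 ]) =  [ - 998, - 924,-842.75, - 798, - 774, - 658.46 , - 593 , - 373.18 , - 351 , - 331,184/13 , 97/4,75,265, 667.73,745 , 925.92 ]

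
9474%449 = 45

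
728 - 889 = -161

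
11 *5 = 55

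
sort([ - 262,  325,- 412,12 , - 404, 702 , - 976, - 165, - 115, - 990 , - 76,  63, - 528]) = [ - 990, - 976 , -528, -412,-404, - 262, -165 , - 115, - 76, 12, 63,325,702]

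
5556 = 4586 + 970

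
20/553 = 20/553=0.04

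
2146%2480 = 2146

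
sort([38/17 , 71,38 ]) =[ 38/17, 38,71 ]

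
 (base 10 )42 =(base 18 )26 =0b101010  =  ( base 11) 39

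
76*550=41800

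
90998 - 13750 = 77248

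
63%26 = 11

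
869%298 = 273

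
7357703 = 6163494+1194209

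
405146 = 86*4711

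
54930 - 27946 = 26984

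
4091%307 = 100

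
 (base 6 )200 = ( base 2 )1001000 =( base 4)1020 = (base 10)72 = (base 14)52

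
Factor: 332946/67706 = 477/97 = 3^2*53^1*97^( - 1)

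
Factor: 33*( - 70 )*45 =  - 103950 = - 2^1*3^3*5^2*7^1*11^1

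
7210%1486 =1266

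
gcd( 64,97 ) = 1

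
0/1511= 0 = 0.00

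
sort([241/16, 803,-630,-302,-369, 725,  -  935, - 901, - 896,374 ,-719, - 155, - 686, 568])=[ - 935, - 901,- 896,-719, - 686,- 630,  -  369 , - 302, - 155,241/16, 374, 568 , 725,803 ] 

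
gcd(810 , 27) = 27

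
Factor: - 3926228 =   -  2^2*751^1 * 1307^1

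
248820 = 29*8580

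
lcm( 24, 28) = 168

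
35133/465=75 + 86/155 = 75.55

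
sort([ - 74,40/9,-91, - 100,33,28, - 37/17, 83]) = [  -  100 , - 91,  -  74, -37/17,40/9,28  ,  33,83]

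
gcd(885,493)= 1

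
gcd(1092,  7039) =1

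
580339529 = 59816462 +520523067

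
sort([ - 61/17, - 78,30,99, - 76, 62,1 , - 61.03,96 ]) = [ - 78, - 76,-61.03, - 61/17,1,  30,62,  96, 99]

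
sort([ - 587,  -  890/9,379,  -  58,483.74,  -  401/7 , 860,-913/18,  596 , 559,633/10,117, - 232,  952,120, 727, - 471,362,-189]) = [ - 587, - 471, - 232, - 189, - 890/9, - 58, - 401/7,-913/18, 633/10,117,120,362, 379,483.74,  559 , 596,727,860,952] 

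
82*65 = 5330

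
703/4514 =19/122 = 0.16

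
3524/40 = 88 + 1/10 =88.10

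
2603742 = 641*4062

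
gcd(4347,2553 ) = 69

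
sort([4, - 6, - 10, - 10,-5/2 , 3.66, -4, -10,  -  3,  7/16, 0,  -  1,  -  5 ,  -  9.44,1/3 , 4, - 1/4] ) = [ - 10,-10,-10,- 9.44, - 6, - 5, - 4, - 3 ,  -  5/2,  -  1, - 1/4,0,1/3,  7/16, 3.66, 4, 4]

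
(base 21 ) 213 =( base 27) 16f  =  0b1110001010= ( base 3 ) 1020120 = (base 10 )906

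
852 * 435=370620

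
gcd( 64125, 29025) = 675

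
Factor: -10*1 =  - 10 = -  2^1*5^1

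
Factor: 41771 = 41771^1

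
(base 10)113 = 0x71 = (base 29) 3q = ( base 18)65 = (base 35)38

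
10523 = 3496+7027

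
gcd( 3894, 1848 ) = 66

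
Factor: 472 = 2^3* 59^1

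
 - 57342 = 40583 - 97925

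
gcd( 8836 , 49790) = 2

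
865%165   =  40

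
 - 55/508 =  - 55/508 = - 0.11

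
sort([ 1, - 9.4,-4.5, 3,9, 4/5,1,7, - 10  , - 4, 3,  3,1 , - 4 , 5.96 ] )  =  [  -  10, - 9.4, - 4.5, - 4, - 4,4/5,1 , 1 , 1 , 3, 3 , 3,  5.96, 7,9]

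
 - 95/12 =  - 8 + 1/12 =- 7.92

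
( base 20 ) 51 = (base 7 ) 203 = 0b1100101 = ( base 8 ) 145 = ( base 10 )101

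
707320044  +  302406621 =1009726665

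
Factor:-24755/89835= - 4951/17967 = - 3^( - 1 )*53^( - 1 ) *113^ ( - 1 )*4951^1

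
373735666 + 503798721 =877534387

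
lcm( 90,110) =990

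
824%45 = 14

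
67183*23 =1545209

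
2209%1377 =832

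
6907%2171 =394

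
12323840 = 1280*9628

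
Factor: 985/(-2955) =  - 1/3 = - 3^( - 1 )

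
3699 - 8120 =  - 4421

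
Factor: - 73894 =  - 2^1*36947^1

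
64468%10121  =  3742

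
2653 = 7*379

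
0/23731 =0=0.00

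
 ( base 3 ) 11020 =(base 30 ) 3o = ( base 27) 46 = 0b1110010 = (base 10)114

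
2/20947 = 2/20947 = 0.00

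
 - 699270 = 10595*(-66)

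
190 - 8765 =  - 8575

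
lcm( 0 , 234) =0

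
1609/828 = 1 + 781/828 = 1.94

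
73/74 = 73/74 =0.99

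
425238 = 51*8338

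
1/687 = 1/687 = 0.00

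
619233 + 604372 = 1223605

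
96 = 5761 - 5665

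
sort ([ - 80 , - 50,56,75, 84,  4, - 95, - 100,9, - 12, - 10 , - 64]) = [- 100, - 95, - 80, - 64, - 50,-12, - 10, 4,9,56, 75, 84] 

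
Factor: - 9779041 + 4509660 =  - 13^1 * 397^1*1021^1 = -5269381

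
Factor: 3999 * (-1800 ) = -7198200 = -2^3*3^3*5^2*31^1*43^1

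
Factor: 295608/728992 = 2^(-2 )* 3^1 * 11^( - 1 ) *19^( - 1) * 113^1 = 339/836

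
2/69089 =2/69089 = 0.00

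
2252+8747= 10999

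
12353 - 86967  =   -74614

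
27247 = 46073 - 18826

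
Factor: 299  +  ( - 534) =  - 235=-5^1*47^1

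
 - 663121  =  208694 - 871815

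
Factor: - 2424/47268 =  - 2^1*3^( - 1)*13^ ( - 1) =-  2/39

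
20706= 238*87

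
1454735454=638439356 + 816296098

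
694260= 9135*76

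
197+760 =957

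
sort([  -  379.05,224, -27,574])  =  [-379.05, - 27, 224, 574 ]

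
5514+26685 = 32199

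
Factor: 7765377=3^1*157^1 * 16487^1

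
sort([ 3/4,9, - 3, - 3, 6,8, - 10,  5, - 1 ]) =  [ - 10,-3,-3, - 1, 3/4,5, 6, 8,  9 ]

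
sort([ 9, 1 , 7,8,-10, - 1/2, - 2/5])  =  [ - 10, - 1/2, - 2/5, 1, 7, 8, 9]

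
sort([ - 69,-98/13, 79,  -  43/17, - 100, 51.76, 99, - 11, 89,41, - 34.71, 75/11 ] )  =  [ - 100,  -  69, - 34.71, - 11, - 98/13,  -  43/17, 75/11, 41,51.76, 79, 89,  99]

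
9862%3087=601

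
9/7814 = 9/7814  =  0.00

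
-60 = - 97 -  - 37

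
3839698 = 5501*698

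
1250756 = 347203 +903553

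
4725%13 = 6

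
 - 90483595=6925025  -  97408620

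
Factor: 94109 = 94109^1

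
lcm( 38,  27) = 1026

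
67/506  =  67/506 =0.13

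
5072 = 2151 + 2921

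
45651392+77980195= 123631587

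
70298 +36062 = 106360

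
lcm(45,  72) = 360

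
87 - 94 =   -  7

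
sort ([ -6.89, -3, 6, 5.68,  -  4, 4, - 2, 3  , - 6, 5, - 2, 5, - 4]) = [ - 6.89,-6,-4,-4, - 3, - 2,-2, 3,4 , 5, 5, 5.68,6] 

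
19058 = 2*9529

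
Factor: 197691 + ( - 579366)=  - 381675 = -3^1*5^2*7^1* 727^1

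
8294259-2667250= 5627009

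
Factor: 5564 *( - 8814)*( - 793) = 2^3*3^1*13^3*61^1  *107^1 *113^1 = 38889589128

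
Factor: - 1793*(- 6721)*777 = 9363435081 = 3^1 * 7^1 * 11^2*13^1*37^1*47^1* 163^1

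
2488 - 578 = 1910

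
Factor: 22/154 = 1/7=7^ (-1)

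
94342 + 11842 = 106184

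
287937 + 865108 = 1153045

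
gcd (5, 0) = 5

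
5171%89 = 9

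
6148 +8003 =14151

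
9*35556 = 320004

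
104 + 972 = 1076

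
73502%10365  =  947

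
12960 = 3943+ 9017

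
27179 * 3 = 81537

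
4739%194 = 83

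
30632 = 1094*28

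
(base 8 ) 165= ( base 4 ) 1311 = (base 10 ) 117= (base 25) 4H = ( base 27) 49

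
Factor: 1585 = 5^1* 317^1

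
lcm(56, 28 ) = 56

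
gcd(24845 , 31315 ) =5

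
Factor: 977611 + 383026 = 1360637 = 1360637^1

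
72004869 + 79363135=151368004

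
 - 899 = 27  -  926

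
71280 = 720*99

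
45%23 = 22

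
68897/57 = 68897/57=1208.72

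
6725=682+6043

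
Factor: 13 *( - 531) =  - 6903 = - 3^2*13^1 * 59^1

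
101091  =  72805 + 28286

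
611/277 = 611/277 = 2.21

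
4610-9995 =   -  5385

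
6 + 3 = 9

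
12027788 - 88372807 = - 76345019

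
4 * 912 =3648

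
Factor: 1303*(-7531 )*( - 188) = 1844823884=2^2*17^1*47^1 * 443^1*1303^1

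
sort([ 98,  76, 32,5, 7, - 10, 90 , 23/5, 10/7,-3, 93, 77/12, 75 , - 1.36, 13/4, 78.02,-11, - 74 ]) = [-74 ,-11,-10,  -  3, - 1.36, 10/7,13/4, 23/5, 5,77/12, 7, 32 , 75, 76, 78.02 , 90, 93,  98]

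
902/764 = 1 + 69/382 = 1.18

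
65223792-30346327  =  34877465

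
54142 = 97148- 43006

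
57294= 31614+25680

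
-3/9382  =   - 1 + 9379/9382 = - 0.00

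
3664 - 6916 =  - 3252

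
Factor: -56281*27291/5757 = -11^1*19^( - 1)*23^1*101^( - 1 )*827^1 * 2447^1 =-511988257/1919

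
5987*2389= 14302943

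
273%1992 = 273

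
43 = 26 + 17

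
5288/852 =1322/213 = 6.21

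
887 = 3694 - 2807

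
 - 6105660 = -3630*1682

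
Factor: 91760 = 2^4 * 5^1*31^1*37^1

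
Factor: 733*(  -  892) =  - 2^2*223^1*733^1 = -  653836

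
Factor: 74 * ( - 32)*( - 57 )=134976  =  2^6*3^1 * 19^1 * 37^1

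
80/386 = 40/193  =  0.21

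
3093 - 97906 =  - 94813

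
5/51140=1/10228 = 0.00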